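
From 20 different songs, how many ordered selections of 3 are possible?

P(20,3) = 20!/(20-3)! = 20!/17!.

Final answer: P(20,3) = 6840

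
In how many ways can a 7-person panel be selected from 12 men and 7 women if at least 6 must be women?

Sum over valid woman counts:
C(7,6)C(12,1) = 84
C(7,7)C(12,0) = 1
Total: 84 + 1.

Final answer: 85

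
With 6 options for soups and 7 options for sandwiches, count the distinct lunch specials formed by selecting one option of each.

By the multiplication principle: 6 x 7.

Final answer: 42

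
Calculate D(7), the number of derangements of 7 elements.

Derangements satisfy D(n) = (n-1)(D(n-1) + D(n-2)), starting from D(0)=1, D(1)=0.
D(2) = 1 x (0 + 1) = 1
D(3) = 2 x (1 + 0) = 2
D(4) = 3 x (2 + 1) = 9
D(5) = 4 x (9 + 2) = 44
D(6) = 5 x (44 + 9) = 265
D(7) = 6 x (D(6) + D(5)) = 6 x (265 + 44)

Final answer: D(7) = 1854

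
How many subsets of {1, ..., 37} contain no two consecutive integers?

Condition on whether n belongs to the subset: if not, any valid subset of {1, ..., n-1} works (a(n-1)); if so, n-1 is excluded and the rest is a valid subset of {1, ..., n-2} (a(n-2)). Hence a(n) = a(n-1) + a(n-2), a(1)=2, a(2)=3.
Building up term by term: a(1)=2, a(2)=3, a(3)=5, a(4)=8, a(5)=13, a(6)=21, a(7)=34, a(8)=55, a(9)=89, a(10)=144, a(11)=233, a(12)=377, a(13)=610, a(14)=987, a(15)=1597, a(16)=2584, a(17)=4181, a(18)=6765, a(19)=10946, a(20)=17711, a(21)=28657, a(22)=46368, a(23)=75025, a(24)=121393, a(25)=196418, a(26)=317811, a(27)=514229, a(28)=832040, a(29)=1346269, a(30)=2178309, a(31)=3524578, a(32)=5702887, a(33)=9227465, a(34)=14930352, a(35)=24157817, a(36)=39088169, a(37)=63245986.

Final answer: 63245986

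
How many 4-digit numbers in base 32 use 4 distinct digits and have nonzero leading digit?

The leading digit has 31 choices (anything but zero); the next has 31 (anything but the first), then 30, and so on, one fewer each time.
Total: 31 x 31 x 30 x 29.

Final answer: 836070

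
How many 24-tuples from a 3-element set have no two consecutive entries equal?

Let g(n) count such strings. g(1) = 3, and each valid string of length n-1 extends in 2 ways (any symbol but the last), so g(n) = 2 g(n-1).
Total: g(24) = 3 x 2^23.

Final answer: 3 x 2^{23} = 25165824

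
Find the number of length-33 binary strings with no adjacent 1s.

Let a(n) count valid strings. If the last bit is 0 the prefix is any valid string of length n-1; if it is 1 the string must end in 01 with a valid prefix of length n-2. So a(n) = a(n-1) + a(n-2), a(1)=2, a(2)=3.
Computing successive values: a(1)=2, a(2)=3, a(3)=5, a(4)=8, a(5)=13, a(6)=21, a(7)=34, a(8)=55, a(9)=89, a(10)=144, a(11)=233, a(12)=377, a(13)=610, a(14)=987, a(15)=1597, a(16)=2584, a(17)=4181, a(18)=6765, a(19)=10946, a(20)=17711, a(21)=28657, a(22)=46368, a(23)=75025, a(24)=121393, a(25)=196418, a(26)=317811, a(27)=514229, a(28)=832040, a(29)=1346269, a(30)=2178309, a(31)=3524578, a(32)=5702887, a(33)=9227465.

Final answer: 9227465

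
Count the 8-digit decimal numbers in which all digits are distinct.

First digit: 9 (not 0). Second: 9 (not first). Third: 8, etc.
Total: 9 x 9 x 8 x 7 x 6 x 5 x 4 x 3.

Final answer: 1632960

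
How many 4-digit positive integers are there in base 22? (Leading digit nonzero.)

Leading digit: 21 options (nonzero). Other 3 digit(s): 22 options each.
Total: 21 x 22^3.

Final answer: 223608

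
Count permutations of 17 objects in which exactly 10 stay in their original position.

Choose which 10 elements are fixed: C(17,10) = 19448.
Derange the remaining 7 using D(j) = (j-1)(D(j-1) + D(j-2)), D(0)=1, D(1)=0: D(2)=1, D(3)=2, D(4)=9, D(5)=44, D(6)=265, D(7)=1854.
Total: 19448 x 1854.

Final answer: C(17,10) D(7) = 36056592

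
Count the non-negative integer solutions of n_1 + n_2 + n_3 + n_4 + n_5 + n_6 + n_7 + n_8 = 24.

Stars and bars with 24 stars and 7 bars:
C(24+8-1, 8-1) = C(31,7).

Final answer: C(31,7) = 2629575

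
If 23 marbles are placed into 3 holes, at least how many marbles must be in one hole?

By the pigeonhole principle: ceiling(23/3).

Final answer: 8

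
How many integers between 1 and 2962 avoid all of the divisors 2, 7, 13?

|div by 2|=1481, |div by 7|=423, |div by 13|=227.
|div by 2&7|=211, |div by 2&13|=113, |div by 7&13|=32, |div by all|=16.
By inclusion-exclusion, divisible by at least one: 1481+423+227-211-113-32+16 = 1791.
Not divisible by any: 2962 - 1791.

Final answer: 1171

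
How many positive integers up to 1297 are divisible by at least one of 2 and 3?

Multiples of 2: 648. Multiples of 3: 432. Of both (lcm=6): 216.
By inclusion-exclusion: 648 + 432 - 216.

Final answer: 864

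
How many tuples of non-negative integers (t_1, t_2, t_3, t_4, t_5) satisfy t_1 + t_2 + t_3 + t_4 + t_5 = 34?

Stars and bars with 34 stars and 4 bars:
C(34+5-1, 5-1) = C(38,4).

Final answer: C(38,4) = 73815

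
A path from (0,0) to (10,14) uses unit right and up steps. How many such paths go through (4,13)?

Paths (0,0)->(4,13): C(17,13) = 2380.
Paths (4,13)->(10,14): C(7,1) = 7.
By multiplication principle: 2380 x 7.

Final answer: 16660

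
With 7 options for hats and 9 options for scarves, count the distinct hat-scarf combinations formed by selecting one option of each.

By the multiplication principle: 7 x 9.

Final answer: 63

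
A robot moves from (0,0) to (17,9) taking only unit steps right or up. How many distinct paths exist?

Each path has 17 right steps and 9 up steps in some order (26 steps total).
Choose which 9 of the 26 steps are up: C(26,9).

Final answer: C(26,9) = 3124550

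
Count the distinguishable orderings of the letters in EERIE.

Letters (E:3, I:1, R:1). Total letters: 5.
Permutations = 5!/(3!).

Final answer: 20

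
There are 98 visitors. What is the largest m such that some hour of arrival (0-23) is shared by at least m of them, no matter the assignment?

There are 24 possible values for hour of arrival (0-23). With 98 visitors and 24 categories, by pigeonhole: ceiling(98/24).

Final answer: 5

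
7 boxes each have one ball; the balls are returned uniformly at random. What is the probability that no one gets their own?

Use the recurrence D(n) = (n-1)(D(n-1) + D(n-2)) with D(0)=1, D(1)=0.
Building up: D(2)=1, D(3)=2, D(4)=9, D(5)=44, D(6)=265, D(7)=1854.
Total arrangements: 7! = 5040.
Probability = D(7)/7! = 103/280.

Final answer: D(7)/7! = 1854/5040 = 0.367857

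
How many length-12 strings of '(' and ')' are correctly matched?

This is a standard Catalan-number count: the answer is C_n. Here n = 6 (pairs).
Using C_0 = 1 and C_(k+1) = C_k x 2(2k+1)/(k+2), build up term by term: C_1=1, C_2=2, C_3=5, C_4=14, C_5=42, C_6=132.

Final answer: C_{6} = 132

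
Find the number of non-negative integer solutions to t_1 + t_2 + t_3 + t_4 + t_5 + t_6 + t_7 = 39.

Stars and bars with 39 stars and 6 bars:
C(39+7-1, 7-1) = C(45,6).

Final answer: C(45,6) = 8145060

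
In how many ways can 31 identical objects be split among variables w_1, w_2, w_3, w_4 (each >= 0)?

Stars and bars with 31 stars and 3 bars:
C(31+4-1, 4-1) = C(34,3).

Final answer: C(34,3) = 5984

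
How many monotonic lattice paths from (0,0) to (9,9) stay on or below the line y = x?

Total monotonic paths to (9,9): C(18,9) = 48620.
By the reflection principle, paths that go above the diagonal number C(18,10) = 43758.
Valid Dyck paths: 48620 - 43758.
(This is the Catalan number C_{9}.)

Final answer: C_{9} = 4862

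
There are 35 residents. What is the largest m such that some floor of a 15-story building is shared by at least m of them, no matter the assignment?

There are 15 possible values for floor of a 15-story building. With 35 residents and 15 categories, by pigeonhole: ceiling(35/15).

Final answer: 3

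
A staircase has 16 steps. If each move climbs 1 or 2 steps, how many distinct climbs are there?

Condition on the final move: it is a 1-step (f(n-1) ways to get there) or a 2-step (f(n-2) ways), so f(n) = f(n-1) + f(n-2), with f(1)=1, f(2)=2.
Computing successive values: f(1)=1, f(2)=2, f(3)=3, f(4)=5, f(5)=8, f(6)=13, f(7)=21, f(8)=34, f(9)=55, f(10)=89, f(11)=144, f(12)=233, f(13)=377, f(14)=610, f(15)=987, f(16)=1597.

Final answer: 1597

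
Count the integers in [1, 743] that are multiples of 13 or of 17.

Multiples of 13: 57. Multiples of 17: 43. Of both (lcm=221): 3.
By inclusion-exclusion: 57 + 43 - 3.

Final answer: 97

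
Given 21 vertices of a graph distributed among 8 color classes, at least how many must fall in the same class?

By pigeonhole with 21 objects and 8 categories: ceiling(21/8).

Final answer: 3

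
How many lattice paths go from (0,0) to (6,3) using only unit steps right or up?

Each path has 6 right steps and 3 up steps in some order (9 steps total).
Choose which 3 of the 9 steps are up: C(9,3).

Final answer: C(9,3) = 84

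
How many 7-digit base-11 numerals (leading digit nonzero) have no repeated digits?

First digit: 10 (nonzero). Second: 10 (not first). Third: 9, etc.
Total: 10 x 10 x 9 x 8 x 7 x 6 x 5.

Final answer: 1512000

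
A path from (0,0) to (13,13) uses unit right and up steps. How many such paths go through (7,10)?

Paths (0,0)->(7,10): C(17,10) = 19448.
Paths (7,10)->(13,13): C(9,3) = 84.
By multiplication principle: 19448 x 84.

Final answer: 1633632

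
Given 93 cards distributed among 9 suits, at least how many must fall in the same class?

By pigeonhole with 93 objects and 9 categories: ceiling(93/9).

Final answer: 11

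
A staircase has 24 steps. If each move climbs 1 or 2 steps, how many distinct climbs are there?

Let f(n) be the number of climbs. Removing the last move (1 or 2 steps) gives f(n) = f(n-1) + f(n-2); base cases f(1)=1, f(2)=2.
Computing successive values: f(1)=1, f(2)=2, f(3)=3, f(4)=5, f(5)=8, f(6)=13, f(7)=21, f(8)=34, f(9)=55, f(10)=89, f(11)=144, f(12)=233, f(13)=377, f(14)=610, f(15)=987, f(16)=1597, f(17)=2584, f(18)=4181, f(19)=6765, f(20)=10946, f(21)=17711, f(22)=28657, f(23)=46368, f(24)=75025.

Final answer: 75025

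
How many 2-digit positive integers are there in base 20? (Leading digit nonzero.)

These are the integers in [20^1, 20^2), so the count is 20^2 - 20^1 = 19 x 20^1.

Final answer: 380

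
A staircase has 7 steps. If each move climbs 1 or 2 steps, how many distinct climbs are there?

Let f(n) be the number of climbs. Removing the last move (1 or 2 steps) gives f(n) = f(n-1) + f(n-2); base cases f(1)=1, f(2)=2.
Building up term by term: f(1)=1, f(2)=2, f(3)=3, f(4)=5, f(5)=8, f(6)=13, f(7)=21.

Final answer: 21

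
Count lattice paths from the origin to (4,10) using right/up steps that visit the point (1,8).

Paths (0,0)->(1,8): C(9,8) = 9.
Paths (1,8)->(4,10): C(5,2) = 10.
By multiplication principle: 9 x 10.

Final answer: 90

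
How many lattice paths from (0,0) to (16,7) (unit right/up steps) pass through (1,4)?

Paths (0,0)->(1,4): C(5,4) = 5.
Paths (1,4)->(16,7): C(18,3) = 816.
By multiplication principle: 5 x 816.

Final answer: 4080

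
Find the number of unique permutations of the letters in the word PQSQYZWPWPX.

Letters (P:3, Q:2, S:1, W:2, X:1, Y:1, Z:1). Total letters: 11.
Permutations = 11!/(3! x 2! x 2!).

Final answer: 1663200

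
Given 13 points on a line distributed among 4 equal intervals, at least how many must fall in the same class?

By pigeonhole with 13 objects and 4 categories: ceiling(13/4).

Final answer: 4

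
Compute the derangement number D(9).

Derangements satisfy D(n) = (n-1)(D(n-1) + D(n-2)), starting from D(0)=1, D(1)=0.
Building up: D(2)=1, D(3)=2, D(4)=9, D(5)=44, D(6)=265, D(7)=1854, D(8)=14833.
D(9) = 8 x (D(8) + D(7)) = 8 x (14833 + 1854).

Final answer: D(9) = 133496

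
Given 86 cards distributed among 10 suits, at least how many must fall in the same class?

By pigeonhole with 86 objects and 10 categories: ceiling(86/10).

Final answer: 9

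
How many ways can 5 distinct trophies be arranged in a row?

The number of ways to arrange 5 distinct objects is 5!.

Final answer: 5! = 120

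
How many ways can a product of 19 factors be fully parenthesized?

This is counted by the nth Catalan number C_n. Here n = 19 - 1 = 18.
Using C_0 = 1 and C_(k+1) = C_k x 2(2k+1)/(k+2), build up term by term: C_1=1, C_2=2, C_3=5, C_4=14, C_5=42, C_6=132, C_7=429, C_8=1430, C_9=4862, C_10=16796, C_11=58786, C_12=208012, C_13=742900, C_14=2674440, C_15=9694845, C_16=35357670, C_17=129644790, C_18=477638700.

Final answer: C_{18} = 477638700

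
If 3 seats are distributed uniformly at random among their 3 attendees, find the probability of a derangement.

Use the recurrence D(n) = (n-1)(D(n-1) + D(n-2)) with D(0)=1, D(1)=0.
Building up: D(2)=1, D(3)=2.
Total arrangements: 3! = 6.
Probability = D(3)/3! = 1/3.

Final answer: D(3)/3! = 2/6 = 0.333333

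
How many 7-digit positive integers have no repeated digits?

First digit: 9 (not 0). Second: 9 (not first). Third: 8, etc.
Total: 9 x 9 x 8 x 7 x 6 x 5 x 4.

Final answer: 544320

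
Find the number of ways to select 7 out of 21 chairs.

C(21,7) = 21!/(7! x (21-7)!).

Final answer: C(21,7) = 116280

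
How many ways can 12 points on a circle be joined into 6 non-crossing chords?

The structures are counted by the Catalan number C_n. Here n = 12/2 = 6.
Using C_0 = 1 and C_(k+1) = C_k x 2(2k+1)/(k+2), build up term by term: C_1=1, C_2=2, C_3=5, C_4=14, C_5=42, C_6=132.

Final answer: C_{6} = 132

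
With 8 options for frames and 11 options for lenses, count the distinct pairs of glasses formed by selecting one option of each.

By the multiplication principle: 8 x 11.

Final answer: 88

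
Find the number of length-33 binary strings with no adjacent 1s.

A valid string ends in 0 (append to any length-(n-1) valid string) or in 01 (append to any length-(n-2) valid string), so a(n) = a(n-1) + a(n-2) with a(1)=2, a(2)=3.
Computing successive values: a(1)=2, a(2)=3, a(3)=5, a(4)=8, a(5)=13, a(6)=21, a(7)=34, a(8)=55, a(9)=89, a(10)=144, a(11)=233, a(12)=377, a(13)=610, a(14)=987, a(15)=1597, a(16)=2584, a(17)=4181, a(18)=6765, a(19)=10946, a(20)=17711, a(21)=28657, a(22)=46368, a(23)=75025, a(24)=121393, a(25)=196418, a(26)=317811, a(27)=514229, a(28)=832040, a(29)=1346269, a(30)=2178309, a(31)=3524578, a(32)=5702887, a(33)=9227465.

Final answer: 9227465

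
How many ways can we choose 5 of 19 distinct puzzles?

C(19,5) = 19!/(5! x (19-5)!).

Final answer: C(19,5) = 11628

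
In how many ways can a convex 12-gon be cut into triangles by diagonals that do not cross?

This is a standard Catalan-number count: the answer is C_n. Here n = 12 - 2 = 10.
C_n = (2n)!/(n!(n+1)!), so C_{10} = 20!/(10! x 11!) = C(20,10)/11 = 184756/11.

Final answer: C_{10} = 16796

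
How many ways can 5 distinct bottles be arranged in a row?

The number of ways to arrange 5 distinct objects is 5!.

Final answer: 5! = 120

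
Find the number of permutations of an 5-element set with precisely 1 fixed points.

Choose which 1 elements are fixed: C(5,1) = 5.
Derange the remaining 4 using D(j) = (j-1)(D(j-1) + D(j-2)), D(0)=1, D(1)=0: D(2)=1, D(3)=2, D(4)=9.
Total: 5 x 9.

Final answer: C(5,1) D(4) = 45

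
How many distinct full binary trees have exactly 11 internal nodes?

This is a standard Catalan-number count: the answer is C_n. Here n = 11.
C_n = C(2n,n) - C(2n,n+1), so C_{11} = C(22,11) - C(22,12) = 705432 - 646646.

Final answer: C_{11} = 58786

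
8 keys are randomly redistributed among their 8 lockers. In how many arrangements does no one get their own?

Use the recurrence D(n) = (n-1)(D(n-1) + D(n-2)) with D(0)=1, D(1)=0.
D(2) = 1 x (0 + 1) = 1
D(3) = 2 x (1 + 0) = 2
D(4) = 3 x (2 + 1) = 9
D(5) = 4 x (9 + 2) = 44
D(6) = 5 x (44 + 9) = 265
D(7) = 6 x (265 + 44) = 1854
D(8) = 7 x (D(7) + D(6)) = 7 x (1854 + 265)

Final answer: D(8) = 14833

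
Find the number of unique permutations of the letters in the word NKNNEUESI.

Letters (E:2, I:1, K:1, N:3, S:1, U:1). Total letters: 9.
Permutations = 9!/(3! x 2!).

Final answer: 30240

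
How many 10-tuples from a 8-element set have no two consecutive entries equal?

First character: 8 choices. Each subsequent: 7 choices (must differ from the previous one).
Total: 8 x 7^9.

Final answer: 8 x 7^{9} = 322828856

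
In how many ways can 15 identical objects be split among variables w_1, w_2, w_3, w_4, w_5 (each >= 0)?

Stars and bars with 15 stars and 4 bars:
C(15+5-1, 5-1) = C(19,4).

Final answer: C(19,4) = 3876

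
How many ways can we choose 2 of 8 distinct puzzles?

C(8,2) = 8!/(2! x (8-2)!).

Final answer: C(8,2) = 28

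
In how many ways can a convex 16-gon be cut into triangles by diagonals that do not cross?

This is a standard Catalan-number count: the answer is C_n. Here n = 16 - 2 = 14.
C_n = (2n)!/(n!(n+1)!), so C_{14} = 28!/(14! x 15!) = C(28,14)/15 = 40116600/15.

Final answer: C_{14} = 2674440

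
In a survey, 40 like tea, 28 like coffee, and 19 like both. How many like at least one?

|A union B| = |A| + |B| - |A intersect B| = 40 + 28 - 19.

Final answer: 49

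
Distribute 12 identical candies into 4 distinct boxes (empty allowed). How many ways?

Stars and bars: C(n+k-1, k-1) = C(15,3).

Final answer: C(15,3) = 455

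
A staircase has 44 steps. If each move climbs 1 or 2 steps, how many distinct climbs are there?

Let f(n) count the ways. The last step is size 1 or 2, so f(n) = f(n-1) + f(n-2) with f(1)=1, f(2)=2.
Building up term by term: f(1)=1, f(2)=2, f(3)=3, f(4)=5, f(5)=8, f(6)=13, f(7)=21, f(8)=34, f(9)=55, f(10)=89, f(11)=144, f(12)=233, f(13)=377, f(14)=610, f(15)=987, f(16)=1597, f(17)=2584, f(18)=4181, f(19)=6765, f(20)=10946, f(21)=17711, f(22)=28657, f(23)=46368, f(24)=75025, f(25)=121393, f(26)=196418, f(27)=317811, f(28)=514229, f(29)=832040, f(30)=1346269, f(31)=2178309, f(32)=3524578, f(33)=5702887, f(34)=9227465, f(35)=14930352, f(36)=24157817, f(37)=39088169, f(38)=63245986, f(39)=102334155, f(40)=165580141, f(41)=267914296, f(42)=433494437, f(43)=701408733, f(44)=1134903170.

Final answer: 1134903170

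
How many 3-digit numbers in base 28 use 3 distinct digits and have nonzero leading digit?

First digit: 27 (nonzero). Second: 27 (not first). Third: 26, etc.
Total: 27 x 27 x 26.

Final answer: 18954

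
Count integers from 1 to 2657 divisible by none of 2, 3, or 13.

|div by 2|=1328, |div by 3|=885, |div by 13|=204.
|div by 2&3|=442, |div by 2&13|=102, |div by 3&13|=68, |div by all|=34.
By inclusion-exclusion, divisible by at least one: 1328+885+204-442-102-68+34 = 1839.
Not divisible by any: 2657 - 1839.

Final answer: 818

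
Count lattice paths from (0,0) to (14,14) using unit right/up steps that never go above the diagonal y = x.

Total monotonic paths to (14,14): C(28,14) = 40116600.
By the reflection principle, paths that go above the diagonal number C(28,15) = 37442160.
Valid Dyck paths: 40116600 - 37442160.
(These counts are the Catalan numbers.)

Final answer: C_{14} = 2674440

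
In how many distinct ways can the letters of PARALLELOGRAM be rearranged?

Letters (A:3, E:1, G:1, L:3, M:1, O:1, P:1, R:2). Total letters: 13.
Permutations = 13!/(3! x 3! x 2!).

Final answer: 86486400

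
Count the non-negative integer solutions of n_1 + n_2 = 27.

Stars and bars with 27 stars and 1 bars:
C(27+2-1, 2-1) = C(28,1).

Final answer: C(28,1) = 28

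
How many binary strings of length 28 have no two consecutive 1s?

A valid string ends in 0 (append to any length-(n-1) valid string) or in 01 (append to any length-(n-2) valid string), so a(n) = a(n-1) + a(n-2) with a(1)=2, a(2)=3.
Computing successive values: a(1)=2, a(2)=3, a(3)=5, a(4)=8, a(5)=13, a(6)=21, a(7)=34, a(8)=55, a(9)=89, a(10)=144, a(11)=233, a(12)=377, a(13)=610, a(14)=987, a(15)=1597, a(16)=2584, a(17)=4181, a(18)=6765, a(19)=10946, a(20)=17711, a(21)=28657, a(22)=46368, a(23)=75025, a(24)=121393, a(25)=196418, a(26)=317811, a(27)=514229, a(28)=832040.

Final answer: 832040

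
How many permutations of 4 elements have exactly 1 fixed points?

Choose which 1 elements are fixed: C(4,1) = 4.
Derange the remaining 3 using D(j) = (j-1)(D(j-1) + D(j-2)), D(0)=1, D(1)=0: D(2)=1, D(3)=2.
Total: 4 x 2.

Final answer: C(4,1) D(3) = 8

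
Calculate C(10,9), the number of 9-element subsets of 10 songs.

C(10,9) = 10!/(9! x 1!).

Final answer: \binom{10}{9} = 10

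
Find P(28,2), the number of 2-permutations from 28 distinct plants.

P(28,2) = 28!/(28-2)! = 28!/26!.

Final answer: P(28,2) = 756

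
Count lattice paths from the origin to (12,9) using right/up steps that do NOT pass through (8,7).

Total paths to (12,9): C(21,9) = 293930.
Paths through (8,7): C(15,7) x C(6,2) = 96525.
Avoiding (8,7): 293930 - 96525.

Final answer: 197405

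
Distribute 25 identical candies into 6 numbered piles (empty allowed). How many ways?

Stars and bars: C(n+k-1, k-1) = C(30,5).

Final answer: C(30,5) = 142506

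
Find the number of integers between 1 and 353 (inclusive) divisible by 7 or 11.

Multiples of 7: 50. Multiples of 11: 32. Of both (lcm=77): 4.
By inclusion-exclusion: 50 + 32 - 4.

Final answer: 78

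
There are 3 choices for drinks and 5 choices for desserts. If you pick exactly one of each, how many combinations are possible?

By the multiplication principle: 3 x 5.

Final answer: 15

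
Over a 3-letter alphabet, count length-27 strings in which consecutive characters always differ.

Let g(n) count such strings. g(1) = 3, and each valid string of length n-1 extends in 2 ways (any symbol but the last), so g(n) = 2 g(n-1).
Total: g(27) = 3 x 2^26.

Final answer: 3 x 2^{26} = 201326592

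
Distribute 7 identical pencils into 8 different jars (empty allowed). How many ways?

Stars and bars: C(n+k-1, k-1) = C(14,7).

Final answer: C(14,7) = 3432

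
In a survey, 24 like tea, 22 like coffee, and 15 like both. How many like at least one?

|A union B| = |A| + |B| - |A intersect B| = 24 + 22 - 15.

Final answer: 31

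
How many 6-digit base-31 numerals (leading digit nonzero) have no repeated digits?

First digit: 30 (nonzero). Second: 30 (not first). Third: 29, etc.
Total: 30 x 30 x 29 x 28 x 27 x 26.

Final answer: 513021600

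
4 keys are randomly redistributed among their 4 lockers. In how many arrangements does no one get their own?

Derangements satisfy D(n) = (n-1)(D(n-1) + D(n-2)), starting from D(0)=1, D(1)=0.
D(2) = 1 x (0 + 1) = 1
D(3) = 2 x (1 + 0) = 2
D(4) = 3 x (D(3) + D(2)) = 3 x (2 + 1)

Final answer: D(4) = 9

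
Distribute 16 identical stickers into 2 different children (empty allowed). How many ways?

Stars and bars: C(n+k-1, k-1) = C(17,1).

Final answer: C(17,1) = 17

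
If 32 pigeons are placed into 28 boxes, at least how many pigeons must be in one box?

By the pigeonhole principle: ceiling(32/28).

Final answer: 2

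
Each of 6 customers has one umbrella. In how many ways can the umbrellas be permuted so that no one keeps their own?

Use the recurrence D(n) = (n-1)(D(n-1) + D(n-2)) with D(0)=1, D(1)=0.
D(2) = 1 x (0 + 1) = 1
D(3) = 2 x (1 + 0) = 2
D(4) = 3 x (2 + 1) = 9
D(5) = 4 x (9 + 2) = 44
D(6) = 5 x (D(5) + D(4)) = 5 x (44 + 9)

Final answer: D(6) = 265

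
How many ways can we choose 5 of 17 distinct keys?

C(17,5) = 17!/(5! x (17-5)!).

Final answer: C(17,5) = 6188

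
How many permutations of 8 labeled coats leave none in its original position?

D(n) = (n-1)(D(n-1) + D(n-2)), D(0)=1, D(1)=0.
D(2) = 1 x (0 + 1) = 1
D(3) = 2 x (1 + 0) = 2
D(4) = 3 x (2 + 1) = 9
D(5) = 4 x (9 + 2) = 44
D(6) = 5 x (44 + 9) = 265
D(7) = 6 x (265 + 44) = 1854
D(8) = 7 x (D(7) + D(6)) = 7 x (1854 + 265)

Final answer: D(8) = 14833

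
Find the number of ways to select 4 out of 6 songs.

C(6,4) = 6!/(4! x (6-4)!).

Final answer: C(6,4) = 15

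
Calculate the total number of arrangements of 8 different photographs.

The number of ways to arrange 8 distinct objects is 8!.

Final answer: 8! = 40320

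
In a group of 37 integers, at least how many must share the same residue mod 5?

There are 5 possible values for residue mod 5. With 37 integers and 5 categories, by pigeonhole: ceiling(37/5).

Final answer: 8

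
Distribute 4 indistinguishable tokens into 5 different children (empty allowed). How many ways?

Stars and bars: C(n+k-1, k-1) = C(8,4).

Final answer: C(8,4) = 70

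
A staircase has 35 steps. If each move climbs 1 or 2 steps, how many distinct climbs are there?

Let f(n) count the ways. The last step is size 1 or 2, so f(n) = f(n-1) + f(n-2) with f(1)=1, f(2)=2.
Iterating the recurrence: f(1)=1, f(2)=2, f(3)=3, f(4)=5, f(5)=8, f(6)=13, f(7)=21, f(8)=34, f(9)=55, f(10)=89, f(11)=144, f(12)=233, f(13)=377, f(14)=610, f(15)=987, f(16)=1597, f(17)=2584, f(18)=4181, f(19)=6765, f(20)=10946, f(21)=17711, f(22)=28657, f(23)=46368, f(24)=75025, f(25)=121393, f(26)=196418, f(27)=317811, f(28)=514229, f(29)=832040, f(30)=1346269, f(31)=2178309, f(32)=3524578, f(33)=5702887, f(34)=9227465, f(35)=14930352.

Final answer: 14930352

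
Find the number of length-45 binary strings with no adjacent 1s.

A valid string ends in 0 (append to any length-(n-1) valid string) or in 01 (append to any length-(n-2) valid string), so a(n) = a(n-1) + a(n-2) with a(1)=2, a(2)=3.
Building up term by term: a(1)=2, a(2)=3, a(3)=5, a(4)=8, a(5)=13, a(6)=21, a(7)=34, a(8)=55, a(9)=89, a(10)=144, a(11)=233, a(12)=377, a(13)=610, a(14)=987, a(15)=1597, a(16)=2584, a(17)=4181, a(18)=6765, a(19)=10946, a(20)=17711, a(21)=28657, a(22)=46368, a(23)=75025, a(24)=121393, a(25)=196418, a(26)=317811, a(27)=514229, a(28)=832040, a(29)=1346269, a(30)=2178309, a(31)=3524578, a(32)=5702887, a(33)=9227465, a(34)=14930352, a(35)=24157817, a(36)=39088169, a(37)=63245986, a(38)=102334155, a(39)=165580141, a(40)=267914296, a(41)=433494437, a(42)=701408733, a(43)=1134903170, a(44)=1836311903, a(45)=2971215073.

Final answer: 2971215073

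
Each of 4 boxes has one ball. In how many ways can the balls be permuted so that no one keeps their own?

Derangements satisfy D(n) = (n-1)(D(n-1) + D(n-2)), starting from D(0)=1, D(1)=0.
D(2) = 1 x (0 + 1) = 1
D(3) = 2 x (1 + 0) = 2
D(4) = 3 x (D(3) + D(2)) = 3 x (2 + 1)

Final answer: D(4) = 9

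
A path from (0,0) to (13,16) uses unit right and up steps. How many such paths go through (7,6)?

Paths (0,0)->(7,6): C(13,6) = 1716.
Paths (7,6)->(13,16): C(16,10) = 8008.
By multiplication principle: 1716 x 8008.

Final answer: 13741728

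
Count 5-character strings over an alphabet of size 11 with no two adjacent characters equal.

Let g(n) count such strings. g(1) = 11, and each valid string of length n-1 extends in 10 ways (any symbol but the last), so g(n) = 10 g(n-1).
Total: g(5) = 11 x 10^4.

Final answer: 11 x 10^{4} = 110000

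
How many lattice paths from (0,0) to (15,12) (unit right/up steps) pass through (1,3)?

Paths (0,0)->(1,3): C(4,3) = 4.
Paths (1,3)->(15,12): C(23,9) = 817190.
By multiplication principle: 4 x 817190.

Final answer: 3268760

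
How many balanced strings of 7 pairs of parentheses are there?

This is a standard Catalan-number count: the answer is C_n. Here n = 7 (pairs).
Using C_0 = 1 and C_(k+1) = C_k x 2(2k+1)/(k+2), build up term by term: C_1=1, C_2=2, C_3=5, C_4=14, C_5=42, C_6=132, C_7=429.

Final answer: C_{7} = 429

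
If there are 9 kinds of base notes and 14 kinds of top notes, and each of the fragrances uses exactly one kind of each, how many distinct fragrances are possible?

By the multiplication principle: 9 x 14.

Final answer: 126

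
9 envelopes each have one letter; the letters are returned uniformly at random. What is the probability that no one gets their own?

Derangements satisfy D(n) = (n-1)(D(n-1) + D(n-2)), starting from D(0)=1, D(1)=0.
Building up: D(2)=1, D(3)=2, D(4)=9, D(5)=44, D(6)=265, D(7)=1854, D(8)=14833, D(9)=133496.
Total arrangements: 9! = 362880.
Probability = D(9)/9! = 16687/45360.

Final answer: D(9)/9! = 133496/362880 = 0.367879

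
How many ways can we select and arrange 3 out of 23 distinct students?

P(23,3) = 23!/(23-3)! = 23!/20!.

Final answer: P(23,3) = 10626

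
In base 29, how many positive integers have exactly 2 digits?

These are the integers in [29^1, 29^2), so the count is 29^2 - 29^1 = 28 x 29^1.

Final answer: 812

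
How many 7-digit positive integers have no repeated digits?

First digit: 9 (not 0). Second: 9 (not first). Third: 8, etc.
Total: 9 x 9 x 8 x 7 x 6 x 5 x 4.

Final answer: 544320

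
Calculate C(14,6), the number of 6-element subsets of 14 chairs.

C(14,6) = 14!/(6! x (14-6)!).

Final answer: C(14,6) = 3003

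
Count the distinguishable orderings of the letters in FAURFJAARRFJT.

Letters (A:3, F:3, J:2, R:3, T:1, U:1). Total letters: 13.
Permutations = 13!/(3! x 3! x 3! x 2!).

Final answer: 14414400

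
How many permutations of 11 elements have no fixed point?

Derangements satisfy D(n) = (n-1)(D(n-1) + D(n-2)), starting from D(0)=1, D(1)=0.
Building up: D(2)=1, D(3)=2, D(4)=9, D(5)=44, D(6)=265, D(7)=1854, D(8)=14833, D(9)=133496, D(10)=1334961.
D(11) = 10 x (D(10) + D(9)) = 10 x (1334961 + 133496).

Final answer: D(11) = 14684570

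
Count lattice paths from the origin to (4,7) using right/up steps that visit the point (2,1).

Paths (0,0)->(2,1): C(3,1) = 3.
Paths (2,1)->(4,7): C(8,6) = 28.
By multiplication principle: 3 x 28.

Final answer: 84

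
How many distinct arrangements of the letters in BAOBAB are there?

Letters (A:2, B:3, O:1). Total letters: 6.
Permutations = 6!/(3! x 2!).

Final answer: 60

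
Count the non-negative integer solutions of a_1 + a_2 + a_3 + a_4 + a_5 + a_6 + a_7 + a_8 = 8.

Stars and bars with 8 stars and 7 bars:
C(8+8-1, 8-1) = C(15,7).

Final answer: C(15,7) = 6435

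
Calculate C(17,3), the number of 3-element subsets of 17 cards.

C(17,3) = 17!/(3! x (17-3)!).

Final answer: C(17,3) = 680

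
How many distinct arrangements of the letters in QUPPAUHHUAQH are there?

Letters (A:2, H:3, P:2, Q:2, U:3). Total letters: 12.
Permutations = 12!/(3! x 3! x 2! x 2! x 2!).

Final answer: 1663200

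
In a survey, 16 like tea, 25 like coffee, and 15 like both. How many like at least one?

|A union B| = |A| + |B| - |A intersect B| = 16 + 25 - 15.

Final answer: 26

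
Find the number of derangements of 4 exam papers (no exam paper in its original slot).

D(n) = (n-1)(D(n-1) + D(n-2)), D(0)=1, D(1)=0.
D(2) = 1 x (0 + 1) = 1
D(3) = 2 x (1 + 0) = 2
D(4) = 3 x (D(3) + D(2)) = 3 x (2 + 1)

Final answer: D(4) = 9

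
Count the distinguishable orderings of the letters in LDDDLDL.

Letters (D:4, L:3). Total letters: 7.
Permutations = 7!/(4! x 3!).

Final answer: 35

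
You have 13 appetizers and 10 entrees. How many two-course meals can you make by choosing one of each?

By the multiplication principle: 13 x 10.

Final answer: 130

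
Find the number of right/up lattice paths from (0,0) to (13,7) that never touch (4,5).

Total paths to (13,7): C(20,7) = 77520.
Paths through (4,5): C(9,5) x C(11,2) = 6930.
Avoiding (4,5): 77520 - 6930.

Final answer: 70590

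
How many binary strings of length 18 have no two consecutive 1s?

Classify by the final bit: ...0 gives a(n-1) strings, ...01 gives a(n-2) strings. Thus a(n) = a(n-1) + a(n-2) with a(1)=2, a(2)=3.
Iterating the recurrence: a(1)=2, a(2)=3, a(3)=5, a(4)=8, a(5)=13, a(6)=21, a(7)=34, a(8)=55, a(9)=89, a(10)=144, a(11)=233, a(12)=377, a(13)=610, a(14)=987, a(15)=1597, a(16)=2584, a(17)=4181, a(18)=6765.

Final answer: 6765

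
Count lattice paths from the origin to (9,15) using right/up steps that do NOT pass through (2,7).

Total paths to (9,15): C(24,15) = 1307504.
Paths through (2,7): C(9,7) x C(15,8) = 231660.
Avoiding (2,7): 1307504 - 231660.

Final answer: 1075844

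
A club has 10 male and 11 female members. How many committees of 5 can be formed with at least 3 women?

Sum over valid woman counts:
C(11,3)C(10,2) = 7425
C(11,4)C(10,1) = 3300
C(11,5)C(10,0) = 462
Total: 7425 + 3300 + 462.

Final answer: 11187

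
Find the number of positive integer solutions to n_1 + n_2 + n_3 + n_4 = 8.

Substitute n'_i = n_i - 1 (so n'_i >= 0). Then sum n'_i = 8 - 4 = 4.
Stars and bars: C(4+4-1, 4-1) = C(7,3).

Final answer: C(7,3) = 35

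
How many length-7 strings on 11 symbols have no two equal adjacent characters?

First character: 11 choices. Each subsequent: 10 choices (must differ from the previous one).
Total: 11 x 10^6.

Final answer: 11 x 10^{6} = 11000000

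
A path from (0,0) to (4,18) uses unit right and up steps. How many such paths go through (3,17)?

Paths (0,0)->(3,17): C(20,17) = 1140.
Paths (3,17)->(4,18): C(2,1) = 2.
By multiplication principle: 1140 x 2.

Final answer: 2280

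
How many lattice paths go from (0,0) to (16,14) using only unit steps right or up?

Each path has 16 right steps and 14 up steps in some order (30 steps total).
Choose which 14 of the 30 steps are up: C(30,14).

Final answer: C(30,14) = 145422675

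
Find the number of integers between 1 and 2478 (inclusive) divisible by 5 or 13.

Multiples of 5: 495. Multiples of 13: 190. Of both (lcm=65): 38.
By inclusion-exclusion: 495 + 190 - 38.

Final answer: 647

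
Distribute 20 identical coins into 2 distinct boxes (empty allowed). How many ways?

Stars and bars: C(n+k-1, k-1) = C(21,1).

Final answer: C(21,1) = 21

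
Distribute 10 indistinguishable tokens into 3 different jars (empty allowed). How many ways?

Stars and bars: C(n+k-1, k-1) = C(12,2).

Final answer: C(12,2) = 66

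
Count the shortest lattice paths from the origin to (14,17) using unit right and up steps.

Each path has 14 right steps and 17 up steps in some order (31 steps total).
Choose which 17 of the 31 steps are up: C(31,17).

Final answer: C(31,17) = 265182525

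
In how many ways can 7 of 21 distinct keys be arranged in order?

P(21,7) = 21!/(21-7)! = 21!/14!.

Final answer: P(21,7) = 586051200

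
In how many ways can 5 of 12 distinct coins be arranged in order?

P(12,5) = 12!/(12-5)! = 12!/7!.

Final answer: P(12,5) = 95040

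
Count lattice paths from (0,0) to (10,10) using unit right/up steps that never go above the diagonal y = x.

Total monotonic paths to (10,10): C(20,10) = 184756.
By the reflection principle, paths that go above the diagonal number C(20,11) = 167960.
Valid Dyck paths: 184756 - 167960.
(This is the Catalan number C_{10}.)

Final answer: C_{10} = 16796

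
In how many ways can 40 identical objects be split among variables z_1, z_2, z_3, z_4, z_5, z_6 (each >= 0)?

Stars and bars with 40 stars and 5 bars:
C(40+6-1, 6-1) = C(45,5).

Final answer: C(45,5) = 1221759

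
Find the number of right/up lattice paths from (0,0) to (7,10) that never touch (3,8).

Total paths to (7,10): C(17,10) = 19448.
Paths through (3,8): C(11,8) x C(6,2) = 2475.
Avoiding (3,8): 19448 - 2475.

Final answer: 16973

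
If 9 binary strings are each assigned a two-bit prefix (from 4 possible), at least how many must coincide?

There are 4 possible values for two-bit prefix. With 9 binary strings and 4 categories, by pigeonhole: ceiling(9/4).

Final answer: 3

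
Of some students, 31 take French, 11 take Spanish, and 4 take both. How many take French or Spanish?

|A union B| = |A| + |B| - |A intersect B| = 31 + 11 - 4.

Final answer: 38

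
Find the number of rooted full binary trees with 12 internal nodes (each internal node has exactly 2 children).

This is counted by the nth Catalan number C_n. Here n = 12.
C_n = C(2n,n) - C(2n,n+1), so C_{12} = C(24,12) - C(24,13) = 2704156 - 2496144.

Final answer: C_{12} = 208012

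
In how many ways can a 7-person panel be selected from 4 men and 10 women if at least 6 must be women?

Sum over valid woman counts:
C(10,6)C(4,1) = 840
C(10,7)C(4,0) = 120
Total: 840 + 120.

Final answer: 960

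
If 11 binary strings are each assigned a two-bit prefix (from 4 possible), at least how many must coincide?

There are 4 possible values for two-bit prefix. With 11 binary strings and 4 categories, by pigeonhole: ceiling(11/4).

Final answer: 3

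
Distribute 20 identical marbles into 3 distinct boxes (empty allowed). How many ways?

Stars and bars: C(n+k-1, k-1) = C(22,2).

Final answer: C(22,2) = 231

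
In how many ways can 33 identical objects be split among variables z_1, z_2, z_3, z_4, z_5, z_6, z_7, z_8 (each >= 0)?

Stars and bars with 33 stars and 7 bars:
C(33+8-1, 8-1) = C(40,7).

Final answer: C(40,7) = 18643560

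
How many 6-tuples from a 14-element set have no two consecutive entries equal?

First character: 14 choices. Each subsequent: 13 choices (must differ from the previous one).
Total: 14 x 13^5.

Final answer: 14 x 13^{5} = 5198102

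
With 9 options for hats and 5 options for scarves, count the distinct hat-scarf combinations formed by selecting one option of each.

By the multiplication principle: 9 x 5.

Final answer: 45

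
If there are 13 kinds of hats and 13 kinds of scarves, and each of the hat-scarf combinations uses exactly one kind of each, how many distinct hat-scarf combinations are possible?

By the multiplication principle: 13 x 13.

Final answer: 169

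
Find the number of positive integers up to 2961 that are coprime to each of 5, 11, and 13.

|div by 5|=592, |div by 11|=269, |div by 13|=227.
|div by 5&11|=53, |div by 5&13|=45, |div by 11&13|=20, |div by all|=4.
By inclusion-exclusion, divisible by at least one: 592+269+227-53-45-20+4 = 974.
Not divisible by any: 2961 - 974.

Final answer: 1987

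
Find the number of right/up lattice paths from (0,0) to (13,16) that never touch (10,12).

Total paths to (13,16): C(29,16) = 67863915.
Paths through (10,12): C(22,12) x C(7,4) = 22632610.
Avoiding (10,12): 67863915 - 22632610.

Final answer: 45231305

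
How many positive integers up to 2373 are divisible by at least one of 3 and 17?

Multiples of 3: 791. Multiples of 17: 139. Of both (lcm=51): 46.
By inclusion-exclusion: 791 + 139 - 46.

Final answer: 884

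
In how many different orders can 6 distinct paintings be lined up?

The number of ways to arrange 6 distinct objects is 6!.

Final answer: 6! = 720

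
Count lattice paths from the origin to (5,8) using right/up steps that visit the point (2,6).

Paths (0,0)->(2,6): C(8,6) = 28.
Paths (2,6)->(5,8): C(5,2) = 10.
By multiplication principle: 28 x 10.

Final answer: 280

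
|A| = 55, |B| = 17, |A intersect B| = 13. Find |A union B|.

|A union B| = |A| + |B| - |A intersect B| = 55 + 17 - 13.

Final answer: 59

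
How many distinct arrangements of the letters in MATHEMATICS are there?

Letters (A:2, C:1, E:1, H:1, I:1, M:2, S:1, T:2). Total letters: 11.
Permutations = 11!/(2! x 2! x 2!).

Final answer: 4989600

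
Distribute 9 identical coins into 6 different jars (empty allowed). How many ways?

Stars and bars: C(n+k-1, k-1) = C(14,5).

Final answer: C(14,5) = 2002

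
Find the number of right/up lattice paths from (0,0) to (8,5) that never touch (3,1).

Total paths to (8,5): C(13,5) = 1287.
Paths through (3,1): C(4,1) x C(9,4) = 504.
Avoiding (3,1): 1287 - 504.

Final answer: 783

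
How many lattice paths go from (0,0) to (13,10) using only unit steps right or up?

Each path has 13 right steps and 10 up steps in some order (23 steps total).
Choose which 10 of the 23 steps are up: C(23,10).

Final answer: C(23,10) = 1144066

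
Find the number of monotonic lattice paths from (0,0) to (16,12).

Each path has 16 right steps and 12 up steps in some order (28 steps total).
Choose which 12 of the 28 steps are up: C(28,12).

Final answer: C(28,12) = 30421755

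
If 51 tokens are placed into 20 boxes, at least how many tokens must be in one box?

By the pigeonhole principle: ceiling(51/20).

Final answer: 3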